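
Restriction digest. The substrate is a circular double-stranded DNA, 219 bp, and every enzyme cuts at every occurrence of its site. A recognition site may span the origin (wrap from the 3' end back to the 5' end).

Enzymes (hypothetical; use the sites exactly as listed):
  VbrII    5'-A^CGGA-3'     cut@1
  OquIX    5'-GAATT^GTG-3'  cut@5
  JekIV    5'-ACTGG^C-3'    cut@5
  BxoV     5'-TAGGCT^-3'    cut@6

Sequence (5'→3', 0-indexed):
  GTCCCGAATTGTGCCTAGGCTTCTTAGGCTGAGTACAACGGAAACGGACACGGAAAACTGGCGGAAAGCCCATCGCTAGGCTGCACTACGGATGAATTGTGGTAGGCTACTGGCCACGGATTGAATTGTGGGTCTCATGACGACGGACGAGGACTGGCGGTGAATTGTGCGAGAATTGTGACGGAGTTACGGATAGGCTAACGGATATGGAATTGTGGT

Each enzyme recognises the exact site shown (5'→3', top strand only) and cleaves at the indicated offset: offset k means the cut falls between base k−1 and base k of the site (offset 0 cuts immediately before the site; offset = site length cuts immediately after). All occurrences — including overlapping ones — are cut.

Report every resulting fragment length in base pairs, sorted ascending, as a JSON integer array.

Site scan:
  VbrII (ACGGA, off=1): starts [37, 43, 49, 87, 115, 142, 180, 188, 200] → cuts [38, 44, 50, 88, 116, 143, 181, 189, 201]
  OquIX (GAATTGTG, off=5): starts [5, 93, 122, 161, 172, 209] → cuts [10, 98, 127, 166, 177, 214]
  JekIV (ACTGGC, off=5): starts [56, 108, 152] → cuts [61, 113, 157]
  BxoV (TAGGCT, off=6): starts [15, 24, 76, 102, 193] → cuts [21, 30, 82, 108, 199]

All cut coordinates (distinct, sorted): [10, 21, 30, 38, 44, 50, 61, 82, 88, 98, 108, 113, 116, 127, 143, 157, 166, 177, 181, 189, 199, 201, 214]

Fragment lengths:
  10→21: 11 bp
  21→30: 9 bp
  30→38: 8 bp
  38→44: 6 bp
  44→50: 6 bp
  50→61: 11 bp
  61→82: 21 bp
  82→88: 6 bp
  88→98: 10 bp
  98→108: 10 bp
  108→113: 5 bp
  113→116: 3 bp
  116→127: 11 bp
  127→143: 16 bp
  143→157: 14 bp
  157→166: 9 bp
  166→177: 11 bp
  177→181: 4 bp
  181→189: 8 bp
  189→199: 10 bp
  199→201: 2 bp
  201→214: 13 bp
  214→10 (wrap): 219-214+10 = 15 bp

[2,3,4,5,6,6,6,8,8,9,9,10,10,10,11,11,11,11,13,14,15,16,21]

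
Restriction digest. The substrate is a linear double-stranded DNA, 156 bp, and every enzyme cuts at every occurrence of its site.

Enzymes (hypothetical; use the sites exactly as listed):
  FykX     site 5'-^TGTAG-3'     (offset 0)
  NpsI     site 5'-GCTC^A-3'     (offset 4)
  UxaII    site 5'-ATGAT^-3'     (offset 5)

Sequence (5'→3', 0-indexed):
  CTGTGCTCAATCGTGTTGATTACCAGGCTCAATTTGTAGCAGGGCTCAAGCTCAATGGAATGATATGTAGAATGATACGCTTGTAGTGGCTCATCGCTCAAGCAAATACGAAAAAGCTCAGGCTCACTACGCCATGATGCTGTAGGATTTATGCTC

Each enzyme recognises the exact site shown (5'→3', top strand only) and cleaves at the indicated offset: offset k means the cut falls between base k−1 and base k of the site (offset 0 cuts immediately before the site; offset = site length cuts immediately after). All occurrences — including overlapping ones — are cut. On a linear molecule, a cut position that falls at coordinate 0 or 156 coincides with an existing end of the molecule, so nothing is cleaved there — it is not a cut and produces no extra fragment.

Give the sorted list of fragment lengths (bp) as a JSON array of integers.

Site scan:
  FykX (TGTAG, off=0): starts [34, 65, 81, 140] → cuts [34, 65, 81, 140]
  NpsI (GCTCA, off=4): starts [4, 26, 43, 49, 88, 95, 115, 121] → cuts [8, 30, 47, 53, 92, 99, 119, 125]
  UxaII (ATGAT, off=5): starts [59, 71, 133] → cuts [64, 76, 138]

All cut coordinates (distinct, sorted): [8, 30, 34, 47, 53, 64, 65, 76, 81, 92, 99, 119, 125, 138, 140]

Fragments:
  [0,8): 8 bp
  [8,30): 22 bp
  [30,34): 4 bp
  [34,47): 13 bp
  [47,53): 6 bp
  [53,64): 11 bp
  [64,65): 1 bp
  [65,76): 11 bp
  [76,81): 5 bp
  [81,92): 11 bp
  [92,99): 7 bp
  [99,119): 20 bp
  [119,125): 6 bp
  [125,138): 13 bp
  [138,140): 2 bp
  [140,156): 16 bp

[1,2,4,5,6,6,7,8,11,11,11,13,13,16,20,22]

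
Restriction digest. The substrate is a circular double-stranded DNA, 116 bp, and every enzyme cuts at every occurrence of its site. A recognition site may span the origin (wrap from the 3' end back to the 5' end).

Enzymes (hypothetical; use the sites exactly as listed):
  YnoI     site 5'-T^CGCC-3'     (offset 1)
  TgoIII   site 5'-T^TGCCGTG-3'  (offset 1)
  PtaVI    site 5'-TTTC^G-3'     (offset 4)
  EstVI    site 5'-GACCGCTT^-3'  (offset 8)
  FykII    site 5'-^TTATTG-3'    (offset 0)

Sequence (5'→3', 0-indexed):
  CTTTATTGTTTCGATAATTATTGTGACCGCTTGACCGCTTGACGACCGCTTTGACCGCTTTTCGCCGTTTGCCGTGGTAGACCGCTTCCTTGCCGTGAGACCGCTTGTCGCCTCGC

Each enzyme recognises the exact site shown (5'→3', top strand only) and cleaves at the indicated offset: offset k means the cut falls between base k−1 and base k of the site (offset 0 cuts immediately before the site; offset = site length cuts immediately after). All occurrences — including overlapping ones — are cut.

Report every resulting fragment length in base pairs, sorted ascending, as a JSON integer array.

Scan for sites:
  YnoI (TCGCC, off=1): starts [61, 107, 112] → cuts [62, 108, 113]
  TgoIII (TTGCCGTG, off=1): starts [68, 89] → cuts [69, 90]
  PtaVI (TTTCG, off=4): starts [8, 59] → cuts [12, 63]
  EstVI (GACCGCTT, off=8): starts [24, 32, 43, 52, 79, 98] → cuts [32, 40, 51, 60, 87, 106]
  FykII (TTATTG, off=0): starts [2, 17] → cuts [2, 17]

Pooled cuts: [2, 12, 17, 32, 40, 51, 60, 62, 63, 69, 87, 90, 106, 108, 113]

Fragment lengths:
  2→12: 10 bp
  12→17: 5 bp
  17→32: 15 bp
  32→40: 8 bp
  40→51: 11 bp
  51→60: 9 bp
  60→62: 2 bp
  62→63: 1 bp
  63→69: 6 bp
  69→87: 18 bp
  87→90: 3 bp
  90→106: 16 bp
  106→108: 2 bp
  108→113: 5 bp
  113→2 (wrap): 116-113+2 = 5 bp

[1,2,2,3,5,5,5,6,8,9,10,11,15,16,18]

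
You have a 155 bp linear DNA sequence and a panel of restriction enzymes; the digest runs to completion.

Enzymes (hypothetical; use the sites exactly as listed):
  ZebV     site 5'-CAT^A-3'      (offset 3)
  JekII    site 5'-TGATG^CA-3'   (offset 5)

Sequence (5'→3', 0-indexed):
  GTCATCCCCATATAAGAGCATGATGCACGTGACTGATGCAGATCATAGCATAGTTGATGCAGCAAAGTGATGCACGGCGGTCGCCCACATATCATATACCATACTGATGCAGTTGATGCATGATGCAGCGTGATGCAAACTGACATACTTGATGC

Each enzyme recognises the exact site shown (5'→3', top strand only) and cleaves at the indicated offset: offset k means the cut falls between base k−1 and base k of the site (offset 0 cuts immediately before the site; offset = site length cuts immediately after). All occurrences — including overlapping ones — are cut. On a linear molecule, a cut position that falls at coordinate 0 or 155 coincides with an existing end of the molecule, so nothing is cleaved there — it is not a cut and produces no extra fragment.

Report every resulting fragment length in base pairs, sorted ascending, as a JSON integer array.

[5,5,7,7,7,8,8,9,9,10,11,11,13,13,14,18]

Site scan:
  ZebV (CATA, off=3): starts [8, 43, 48, 87, 92, 99, 143] → cuts [11, 46, 51, 90, 95, 102, 146]
  JekII (TGATGCA, off=5): starts [20, 33, 54, 67, 104, 113, 120, 130] → cuts [25, 38, 59, 72, 109, 118, 125, 135]

Pooled cuts: [11, 25, 38, 46, 51, 59, 72, 90, 95, 102, 109, 118, 125, 135, 146]

Fragments:
  [0,11): 11 bp
  [11,25): 14 bp
  [25,38): 13 bp
  [38,46): 8 bp
  [46,51): 5 bp
  [51,59): 8 bp
  [59,72): 13 bp
  [72,90): 18 bp
  [90,95): 5 bp
  [95,102): 7 bp
  [102,109): 7 bp
  [109,118): 9 bp
  [118,125): 7 bp
  [125,135): 10 bp
  [135,146): 11 bp
  [146,155): 9 bp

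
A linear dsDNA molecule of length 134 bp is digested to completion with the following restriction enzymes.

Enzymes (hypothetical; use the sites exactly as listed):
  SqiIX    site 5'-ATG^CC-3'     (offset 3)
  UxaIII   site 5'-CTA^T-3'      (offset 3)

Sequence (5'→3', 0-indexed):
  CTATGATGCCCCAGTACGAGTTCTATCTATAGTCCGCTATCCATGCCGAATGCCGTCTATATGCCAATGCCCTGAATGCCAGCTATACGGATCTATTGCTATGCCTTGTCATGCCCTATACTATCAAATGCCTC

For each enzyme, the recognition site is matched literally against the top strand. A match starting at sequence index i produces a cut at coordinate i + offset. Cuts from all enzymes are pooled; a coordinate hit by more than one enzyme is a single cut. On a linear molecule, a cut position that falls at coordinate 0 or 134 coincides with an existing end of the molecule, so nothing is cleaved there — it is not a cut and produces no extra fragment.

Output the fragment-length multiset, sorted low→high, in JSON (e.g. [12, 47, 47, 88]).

Per-enzyme occurrences:
  SqiIX (ATGCC, off=3): starts [5, 42, 49, 60, 66, 75, 100, 110, 127] → cuts [8, 45, 52, 63, 69, 78, 103, 113, 130]
  UxaIII (CTAT, off=3): starts [0, 22, 26, 36, 56, 82, 92, 98, 115, 120] → cuts [3, 25, 29, 39, 59, 85, 95, 101, 118, 123]

Pooled cuts: [3, 8, 25, 29, 39, 45, 52, 59, 63, 69, 78, 85, 95, 101, 103, 113, 118, 123, 130]

Fragments:
  [0,3): 3 bp
  [3,8): 5 bp
  [8,25): 17 bp
  [25,29): 4 bp
  [29,39): 10 bp
  [39,45): 6 bp
  [45,52): 7 bp
  [52,59): 7 bp
  [59,63): 4 bp
  [63,69): 6 bp
  [69,78): 9 bp
  [78,85): 7 bp
  [85,95): 10 bp
  [95,101): 6 bp
  [101,103): 2 bp
  [103,113): 10 bp
  [113,118): 5 bp
  [118,123): 5 bp
  [123,130): 7 bp
  [130,134): 4 bp

[2,3,4,4,4,5,5,5,6,6,6,7,7,7,7,9,10,10,10,17]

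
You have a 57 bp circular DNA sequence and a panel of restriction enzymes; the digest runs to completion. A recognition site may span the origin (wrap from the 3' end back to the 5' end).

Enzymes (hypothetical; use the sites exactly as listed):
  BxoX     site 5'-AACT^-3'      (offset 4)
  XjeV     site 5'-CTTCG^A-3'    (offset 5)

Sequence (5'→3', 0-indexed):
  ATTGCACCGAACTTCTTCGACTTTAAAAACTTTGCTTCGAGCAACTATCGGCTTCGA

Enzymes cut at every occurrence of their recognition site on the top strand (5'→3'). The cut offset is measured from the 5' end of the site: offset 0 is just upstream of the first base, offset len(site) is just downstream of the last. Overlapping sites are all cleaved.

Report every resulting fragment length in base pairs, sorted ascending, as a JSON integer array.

[6,7,8,10,12,14]

Site scan:
  BxoX AACT/4: at [9, 27, 42] ⇒ [13, 31, 46]
  XjeV CTTCGA/5: at [14, 34, 51] ⇒ [19, 39, 56]

All cut coordinates (distinct, sorted): [13, 19, 31, 39, 46, 56]

Fragment lengths:
  13→19: 6 bp
  19→31: 12 bp
  31→39: 8 bp
  39→46: 7 bp
  46→56: 10 bp
  56→13 (wrap): 57-56+13 = 14 bp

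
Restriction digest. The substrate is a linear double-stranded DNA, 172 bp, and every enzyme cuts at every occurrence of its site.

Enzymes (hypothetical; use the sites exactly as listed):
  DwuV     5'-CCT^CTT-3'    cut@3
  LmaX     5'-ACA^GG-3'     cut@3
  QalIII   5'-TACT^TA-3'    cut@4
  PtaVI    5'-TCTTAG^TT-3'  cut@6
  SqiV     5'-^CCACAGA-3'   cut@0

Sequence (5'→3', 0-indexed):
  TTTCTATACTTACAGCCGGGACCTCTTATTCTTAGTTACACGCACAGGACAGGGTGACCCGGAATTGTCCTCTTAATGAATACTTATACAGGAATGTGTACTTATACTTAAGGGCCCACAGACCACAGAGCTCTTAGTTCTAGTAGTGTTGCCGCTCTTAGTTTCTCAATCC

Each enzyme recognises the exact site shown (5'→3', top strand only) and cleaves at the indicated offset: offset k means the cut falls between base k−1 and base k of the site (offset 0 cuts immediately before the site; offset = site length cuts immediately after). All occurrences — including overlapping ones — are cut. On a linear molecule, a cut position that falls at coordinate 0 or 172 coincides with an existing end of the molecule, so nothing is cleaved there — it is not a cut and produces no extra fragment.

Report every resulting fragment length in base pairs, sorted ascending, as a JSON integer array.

Per-enzyme occurrences:
  DwuV CCTCTT/3: at [21, 68] ⇒ [24, 71]
  LmaX ACAGG/3: at [43, 48, 87] ⇒ [46, 51, 90]
  QalIII TACTTA/4: at [6, 80, 98, 104] ⇒ [10, 84, 102, 108]
  PtaVI TCTTAGTT/6: at [29, 131, 155] ⇒ [35, 137, 161]
  SqiV CCACAGA/0: at [115, 122] ⇒ [115, 122]

All cut coordinates (distinct, sorted): [10, 24, 35, 46, 51, 71, 84, 90, 102, 108, 115, 122, 137, 161]

Fragments:
  [0,10): 10 bp
  [10,24): 14 bp
  [24,35): 11 bp
  [35,46): 11 bp
  [46,51): 5 bp
  [51,71): 20 bp
  [71,84): 13 bp
  [84,90): 6 bp
  [90,102): 12 bp
  [102,108): 6 bp
  [108,115): 7 bp
  [115,122): 7 bp
  [122,137): 15 bp
  [137,161): 24 bp
  [161,172): 11 bp

[5,6,6,7,7,10,11,11,11,12,13,14,15,20,24]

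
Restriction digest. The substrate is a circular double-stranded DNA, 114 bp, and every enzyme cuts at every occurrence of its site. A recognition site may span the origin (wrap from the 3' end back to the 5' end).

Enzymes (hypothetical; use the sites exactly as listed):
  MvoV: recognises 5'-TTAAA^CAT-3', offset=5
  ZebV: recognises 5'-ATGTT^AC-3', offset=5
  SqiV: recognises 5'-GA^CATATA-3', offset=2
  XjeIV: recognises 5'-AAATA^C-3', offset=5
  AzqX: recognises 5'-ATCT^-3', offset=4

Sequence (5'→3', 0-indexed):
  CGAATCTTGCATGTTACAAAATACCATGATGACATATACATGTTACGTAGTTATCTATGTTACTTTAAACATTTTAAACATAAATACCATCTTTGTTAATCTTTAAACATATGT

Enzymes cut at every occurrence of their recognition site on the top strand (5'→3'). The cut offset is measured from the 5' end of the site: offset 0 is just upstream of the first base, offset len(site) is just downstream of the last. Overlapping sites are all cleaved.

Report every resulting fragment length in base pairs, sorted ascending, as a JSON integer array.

Site scan:
  MvoV (TTAAACAT, off=5): starts [64, 73, 102] → cuts [69, 78, 107]
  ZebV (ATGTTAC, off=5): starts [10, 39, 56] → cuts [15, 44, 61]
  SqiV (GACATATA, off=2): starts [30] → cuts [32]
  XjeIV (AAATAC, off=5): starts [18, 81] → cuts [23, 86]
  AzqX (ATCT, off=4): starts [3, 52, 88, 98] → cuts [7, 56, 92, 102]

Pooled cuts: [7, 15, 23, 32, 44, 56, 61, 69, 78, 86, 92, 102, 107]

Fragments:
  7→15: 8 bp
  15→23: 8 bp
  23→32: 9 bp
  32→44: 12 bp
  44→56: 12 bp
  56→61: 5 bp
  61→69: 8 bp
  69→78: 9 bp
  78→86: 8 bp
  86→92: 6 bp
  92→102: 10 bp
  102→107: 5 bp
  107→7 (wrap): 114-107+7 = 14 bp

[5,5,6,8,8,8,8,9,9,10,12,12,14]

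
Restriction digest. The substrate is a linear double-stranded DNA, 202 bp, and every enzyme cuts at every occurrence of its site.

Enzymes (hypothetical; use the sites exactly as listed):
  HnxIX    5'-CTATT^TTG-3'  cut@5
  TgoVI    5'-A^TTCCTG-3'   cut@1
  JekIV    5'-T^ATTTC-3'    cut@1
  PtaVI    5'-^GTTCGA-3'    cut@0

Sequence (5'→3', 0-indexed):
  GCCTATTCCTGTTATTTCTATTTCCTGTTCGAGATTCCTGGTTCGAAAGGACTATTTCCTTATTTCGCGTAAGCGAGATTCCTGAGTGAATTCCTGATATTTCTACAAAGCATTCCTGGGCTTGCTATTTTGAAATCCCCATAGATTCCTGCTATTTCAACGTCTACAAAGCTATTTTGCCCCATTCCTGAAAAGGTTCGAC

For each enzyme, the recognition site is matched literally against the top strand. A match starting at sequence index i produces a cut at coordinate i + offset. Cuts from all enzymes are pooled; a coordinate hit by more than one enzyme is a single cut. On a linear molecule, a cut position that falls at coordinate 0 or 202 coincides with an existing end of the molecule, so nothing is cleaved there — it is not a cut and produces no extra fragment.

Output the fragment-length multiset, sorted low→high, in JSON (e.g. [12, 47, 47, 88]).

Scan for sites:
  HnxIX (CTATTTTG, off=5): starts [124, 171] → cuts [129, 176]
  TgoVI (ATTCCTG, off=1): starts [4, 33, 77, 89, 111, 144, 183] → cuts [5, 34, 78, 90, 112, 145, 184]
  JekIV (TATTTC, off=1): starts [12, 18, 52, 60, 97, 152] → cuts [13, 19, 53, 61, 98, 153]
  PtaVI (GTTCGA, off=0): starts [26, 40, 195] → cuts [26, 40, 195]

All cut coordinates (distinct, sorted): [5, 13, 19, 26, 34, 40, 53, 61, 78, 90, 98, 112, 129, 145, 153, 176, 184, 195]

Fragment lengths:
  [0,5): 5 bp
  [5,13): 8 bp
  [13,19): 6 bp
  [19,26): 7 bp
  [26,34): 8 bp
  [34,40): 6 bp
  [40,53): 13 bp
  [53,61): 8 bp
  [61,78): 17 bp
  [78,90): 12 bp
  [90,98): 8 bp
  [98,112): 14 bp
  [112,129): 17 bp
  [129,145): 16 bp
  [145,153): 8 bp
  [153,176): 23 bp
  [176,184): 8 bp
  [184,195): 11 bp
  [195,202): 7 bp

[5,6,6,7,7,8,8,8,8,8,8,11,12,13,14,16,17,17,23]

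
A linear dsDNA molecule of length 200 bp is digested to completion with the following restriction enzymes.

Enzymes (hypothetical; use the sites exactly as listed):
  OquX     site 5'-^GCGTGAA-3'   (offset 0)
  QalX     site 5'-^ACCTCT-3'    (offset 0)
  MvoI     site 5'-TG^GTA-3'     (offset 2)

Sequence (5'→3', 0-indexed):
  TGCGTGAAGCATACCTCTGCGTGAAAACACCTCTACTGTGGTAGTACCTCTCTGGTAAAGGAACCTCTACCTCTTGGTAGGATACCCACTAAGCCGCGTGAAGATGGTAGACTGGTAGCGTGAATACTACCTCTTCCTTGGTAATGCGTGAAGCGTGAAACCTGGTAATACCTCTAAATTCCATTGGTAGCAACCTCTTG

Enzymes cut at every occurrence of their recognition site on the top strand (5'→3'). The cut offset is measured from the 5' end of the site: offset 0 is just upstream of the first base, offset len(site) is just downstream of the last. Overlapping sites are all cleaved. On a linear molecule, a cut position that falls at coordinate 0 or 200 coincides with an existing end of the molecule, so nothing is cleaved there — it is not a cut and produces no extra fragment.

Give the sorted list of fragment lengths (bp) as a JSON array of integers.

[1,3,5,5,5,6,6,6,7,8,8,8,8,9,10,11,11,11,12,12,12,17,19]

Site scan:
  OquX GCGTGAA/0: at [1, 18, 95, 117, 145, 152] ⇒ [1, 18, 95, 117, 145, 152]
  QalX ACCTCT/0: at [12, 28, 45, 62, 68, 128, 169, 192] ⇒ [12, 28, 45, 62, 68, 128, 169, 192]
  MvoI TGGTA/2: at [38, 52, 74, 104, 112, 138, 162, 184] ⇒ [40, 54, 76, 106, 114, 140, 164, 186]

All cut coordinates (distinct, sorted): [1, 12, 18, 28, 40, 45, 54, 62, 68, 76, 95, 106, 114, 117, 128, 140, 145, 152, 164, 169, 186, 192]

Fragment lengths:
  [0,1): 1 bp
  [1,12): 11 bp
  [12,18): 6 bp
  [18,28): 10 bp
  [28,40): 12 bp
  [40,45): 5 bp
  [45,54): 9 bp
  [54,62): 8 bp
  [62,68): 6 bp
  [68,76): 8 bp
  [76,95): 19 bp
  [95,106): 11 bp
  [106,114): 8 bp
  [114,117): 3 bp
  [117,128): 11 bp
  [128,140): 12 bp
  [140,145): 5 bp
  [145,152): 7 bp
  [152,164): 12 bp
  [164,169): 5 bp
  [169,186): 17 bp
  [186,192): 6 bp
  [192,200): 8 bp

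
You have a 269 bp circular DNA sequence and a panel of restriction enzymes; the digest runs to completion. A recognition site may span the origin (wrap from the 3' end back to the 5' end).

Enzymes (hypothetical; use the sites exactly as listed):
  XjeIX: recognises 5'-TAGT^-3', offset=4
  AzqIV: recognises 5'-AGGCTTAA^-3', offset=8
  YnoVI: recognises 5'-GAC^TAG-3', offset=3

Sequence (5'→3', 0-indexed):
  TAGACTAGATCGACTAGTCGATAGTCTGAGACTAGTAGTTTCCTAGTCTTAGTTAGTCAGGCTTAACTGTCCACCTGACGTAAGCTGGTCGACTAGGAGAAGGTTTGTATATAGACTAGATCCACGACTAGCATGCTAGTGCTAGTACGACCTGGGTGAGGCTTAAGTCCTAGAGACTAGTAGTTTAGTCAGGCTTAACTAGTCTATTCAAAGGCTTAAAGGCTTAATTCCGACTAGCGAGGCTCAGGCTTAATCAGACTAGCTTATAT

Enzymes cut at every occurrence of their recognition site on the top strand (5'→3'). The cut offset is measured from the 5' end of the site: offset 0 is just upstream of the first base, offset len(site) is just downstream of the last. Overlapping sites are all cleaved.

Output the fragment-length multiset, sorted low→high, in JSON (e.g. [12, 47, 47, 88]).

Site scan:
  XjeIX (TAGT, off=4): starts [14, 21, 32, 35, 43, 49, 53, 136, 142, 177, 180, 185, 199] → cuts [18, 25, 36, 39, 47, 53, 57, 140, 146, 181, 184, 189, 203]
  AzqIV (AGGCTTAA, off=8): starts [58, 158, 190, 211, 219, 245] → cuts [66, 166, 198, 219, 227, 253]
  YnoVI (GACTAG, off=3): starts [2, 11, 29, 90, 113, 125, 174, 231, 256] → cuts [5, 14, 32, 93, 116, 128, 177, 234, 259]

All cut coordinates (distinct, sorted): [5, 14, 18, 25, 32, 36, 39, 47, 53, 57, 66, 93, 116, 128, 140, 146, 166, 177, 181, 184, 189, 198, 203, 219, 227, 234, 253, 259]

Fragment lengths:
  5→14: 9 bp
  14→18: 4 bp
  18→25: 7 bp
  25→32: 7 bp
  32→36: 4 bp
  36→39: 3 bp
  39→47: 8 bp
  47→53: 6 bp
  53→57: 4 bp
  57→66: 9 bp
  66→93: 27 bp
  93→116: 23 bp
  116→128: 12 bp
  128→140: 12 bp
  140→146: 6 bp
  146→166: 20 bp
  166→177: 11 bp
  177→181: 4 bp
  181→184: 3 bp
  184→189: 5 bp
  189→198: 9 bp
  198→203: 5 bp
  203→219: 16 bp
  219→227: 8 bp
  227→234: 7 bp
  234→253: 19 bp
  253→259: 6 bp
  259→5 (wrap): 269-259+5 = 15 bp

[3,3,4,4,4,4,5,5,6,6,6,7,7,7,8,8,9,9,9,11,12,12,15,16,19,20,23,27]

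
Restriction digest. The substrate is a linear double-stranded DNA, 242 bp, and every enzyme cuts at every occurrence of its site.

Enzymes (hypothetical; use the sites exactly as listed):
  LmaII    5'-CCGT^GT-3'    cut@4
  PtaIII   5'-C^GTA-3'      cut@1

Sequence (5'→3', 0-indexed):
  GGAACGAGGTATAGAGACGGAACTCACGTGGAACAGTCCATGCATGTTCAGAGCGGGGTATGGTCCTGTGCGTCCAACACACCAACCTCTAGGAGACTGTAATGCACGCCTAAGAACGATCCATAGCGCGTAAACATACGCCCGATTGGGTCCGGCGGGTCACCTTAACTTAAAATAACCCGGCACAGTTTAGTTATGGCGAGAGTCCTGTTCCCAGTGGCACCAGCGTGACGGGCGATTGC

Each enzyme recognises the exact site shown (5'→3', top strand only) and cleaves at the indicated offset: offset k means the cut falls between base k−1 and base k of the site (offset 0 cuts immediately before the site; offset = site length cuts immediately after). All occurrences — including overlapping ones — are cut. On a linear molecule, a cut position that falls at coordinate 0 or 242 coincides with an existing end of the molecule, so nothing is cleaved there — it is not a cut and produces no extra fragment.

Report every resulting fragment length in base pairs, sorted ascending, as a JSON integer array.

Per-enzyme occurrences:
  LmaII (CCGTGT, off=4): no sites
  PtaIII CGTA/1: at [128] ⇒ [129]

Pooled cuts: [129]

Fragment lengths:
  [0,129): 129 bp
  [129,242): 113 bp

[113,129]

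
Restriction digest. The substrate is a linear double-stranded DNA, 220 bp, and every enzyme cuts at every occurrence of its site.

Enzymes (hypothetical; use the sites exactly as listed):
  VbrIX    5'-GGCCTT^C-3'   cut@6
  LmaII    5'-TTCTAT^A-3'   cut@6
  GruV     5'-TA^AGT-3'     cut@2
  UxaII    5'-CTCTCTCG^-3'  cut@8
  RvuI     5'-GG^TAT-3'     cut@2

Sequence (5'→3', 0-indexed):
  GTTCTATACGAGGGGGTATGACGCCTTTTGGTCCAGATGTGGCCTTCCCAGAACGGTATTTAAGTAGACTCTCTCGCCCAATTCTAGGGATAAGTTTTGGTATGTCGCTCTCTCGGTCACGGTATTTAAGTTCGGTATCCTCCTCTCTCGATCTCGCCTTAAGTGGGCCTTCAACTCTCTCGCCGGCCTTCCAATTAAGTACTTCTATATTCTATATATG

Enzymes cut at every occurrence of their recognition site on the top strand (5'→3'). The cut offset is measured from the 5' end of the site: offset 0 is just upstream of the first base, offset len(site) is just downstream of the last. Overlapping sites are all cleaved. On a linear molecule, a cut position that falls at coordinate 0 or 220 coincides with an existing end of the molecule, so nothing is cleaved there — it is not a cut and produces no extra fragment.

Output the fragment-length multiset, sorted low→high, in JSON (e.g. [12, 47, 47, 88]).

Scan for sites:
  VbrIX (GGCCTTC, off=6): starts [40, 165, 184] → cuts [46, 171, 190]
  LmaII (TTCTATA, off=6): starts [1, 202, 209] → cuts [7, 208, 215]
  GruV (TAAGT, off=2): starts [60, 90, 126, 159, 195] → cuts [62, 92, 128, 161, 197]
  UxaII (CTCTCTCG, off=8): starts [68, 107, 142, 174] → cuts [76, 115, 150, 182]
  RvuI (GGTAT, off=2): starts [14, 54, 98, 120, 133] → cuts [16, 56, 100, 122, 135]

All cut coordinates (distinct, sorted): [7, 16, 46, 56, 62, 76, 92, 100, 115, 122, 128, 135, 150, 161, 171, 182, 190, 197, 208, 215]

Fragments:
  [0,7): 7 bp
  [7,16): 9 bp
  [16,46): 30 bp
  [46,56): 10 bp
  [56,62): 6 bp
  [62,76): 14 bp
  [76,92): 16 bp
  [92,100): 8 bp
  [100,115): 15 bp
  [115,122): 7 bp
  [122,128): 6 bp
  [128,135): 7 bp
  [135,150): 15 bp
  [150,161): 11 bp
  [161,171): 10 bp
  [171,182): 11 bp
  [182,190): 8 bp
  [190,197): 7 bp
  [197,208): 11 bp
  [208,215): 7 bp
  [215,220): 5 bp

[5,6,6,7,7,7,7,7,8,8,9,10,10,11,11,11,14,15,15,16,30]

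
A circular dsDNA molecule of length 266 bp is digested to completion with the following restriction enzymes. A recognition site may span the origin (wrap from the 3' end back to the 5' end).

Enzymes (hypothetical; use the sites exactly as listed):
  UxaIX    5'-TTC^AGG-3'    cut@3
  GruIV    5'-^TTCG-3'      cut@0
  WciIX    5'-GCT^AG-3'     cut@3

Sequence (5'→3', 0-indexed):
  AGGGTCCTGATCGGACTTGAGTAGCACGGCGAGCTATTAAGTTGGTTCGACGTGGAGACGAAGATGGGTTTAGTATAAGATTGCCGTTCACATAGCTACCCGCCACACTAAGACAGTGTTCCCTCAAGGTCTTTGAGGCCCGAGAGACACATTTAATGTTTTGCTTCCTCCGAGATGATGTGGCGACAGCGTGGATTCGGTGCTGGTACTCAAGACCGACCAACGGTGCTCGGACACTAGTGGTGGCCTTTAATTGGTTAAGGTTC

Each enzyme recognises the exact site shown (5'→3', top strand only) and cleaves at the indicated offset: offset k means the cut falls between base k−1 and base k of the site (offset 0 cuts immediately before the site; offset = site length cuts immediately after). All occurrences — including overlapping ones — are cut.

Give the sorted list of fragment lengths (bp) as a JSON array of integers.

[45,71,150]

Per-enzyme occurrences:
  UxaIX (TTCAGG, off=3): starts [263] → cuts [0]
  GruIV (TTCG, off=0): starts [45, 195] → cuts [45, 195]
  WciIX (GCTAG, off=3): no sites

Pooled cuts: [0, 45, 195]

Fragment lengths:
  0→45: 45 bp
  45→195: 150 bp
  195→0 (wrap): 266-195+0 = 71 bp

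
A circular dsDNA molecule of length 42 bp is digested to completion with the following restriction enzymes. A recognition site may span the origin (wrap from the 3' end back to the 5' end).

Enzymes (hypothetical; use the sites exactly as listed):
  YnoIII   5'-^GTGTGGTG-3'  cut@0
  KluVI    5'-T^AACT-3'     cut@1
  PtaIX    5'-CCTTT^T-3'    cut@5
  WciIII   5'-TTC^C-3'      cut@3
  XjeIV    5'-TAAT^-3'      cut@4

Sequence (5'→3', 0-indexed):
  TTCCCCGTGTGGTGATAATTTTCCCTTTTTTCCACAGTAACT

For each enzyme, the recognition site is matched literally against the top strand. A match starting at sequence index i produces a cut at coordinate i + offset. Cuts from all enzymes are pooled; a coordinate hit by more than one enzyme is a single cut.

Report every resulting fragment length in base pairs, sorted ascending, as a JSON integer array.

Scan for sites:
  YnoIII (GTGTGGTG, off=0): starts [6] → cuts [6]
  KluVI (TAACT, off=1): starts [37] → cuts [38]
  PtaIX (CCTTTT, off=5): starts [23] → cuts [28]
  WciIII (TTCC, off=3): starts [0, 20, 29] → cuts [3, 23, 32]
  XjeIV (TAAT, off=4): starts [15] → cuts [19]

All cut coordinates (distinct, sorted): [3, 6, 19, 23, 28, 32, 38]

Fragment lengths:
  3→6: 3 bp
  6→19: 13 bp
  19→23: 4 bp
  23→28: 5 bp
  28→32: 4 bp
  32→38: 6 bp
  38→3 (wrap): 42-38+3 = 7 bp

[3,4,4,5,6,7,13]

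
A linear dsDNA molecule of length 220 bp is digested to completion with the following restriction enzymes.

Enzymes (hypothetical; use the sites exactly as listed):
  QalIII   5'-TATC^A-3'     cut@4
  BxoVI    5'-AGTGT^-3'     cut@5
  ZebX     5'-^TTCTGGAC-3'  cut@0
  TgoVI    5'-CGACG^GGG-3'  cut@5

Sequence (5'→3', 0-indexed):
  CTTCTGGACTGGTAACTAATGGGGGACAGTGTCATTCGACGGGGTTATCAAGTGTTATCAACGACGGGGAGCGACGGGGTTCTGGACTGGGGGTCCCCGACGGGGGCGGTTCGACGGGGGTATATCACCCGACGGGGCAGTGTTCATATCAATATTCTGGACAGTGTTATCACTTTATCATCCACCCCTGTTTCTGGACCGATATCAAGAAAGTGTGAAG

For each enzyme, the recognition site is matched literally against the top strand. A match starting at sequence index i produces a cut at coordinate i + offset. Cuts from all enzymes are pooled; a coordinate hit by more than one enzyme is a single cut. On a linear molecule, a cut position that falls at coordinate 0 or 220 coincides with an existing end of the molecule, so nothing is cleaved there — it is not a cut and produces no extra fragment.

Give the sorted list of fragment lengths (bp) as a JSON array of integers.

[1,3,4,4,4,4,6,7,7,8,8,8,9,9,10,10,10,12,13,14,15,23,31]

Per-enzyme occurrences:
  QalIII (TATCA, off=4): starts [45, 55, 122, 146, 167, 175, 202] → cuts [49, 59, 126, 150, 171, 179, 206]
  BxoVI (AGTGT, off=5): starts [27, 50, 138, 162, 211] → cuts [32, 55, 143, 167, 216]
  ZebX (TTCTGGAC, off=0): starts [1, 79, 154, 191] → cuts [1, 79, 154, 191]
  TgoVI (CGACGGGG, off=5): starts [36, 61, 71, 97, 111, 129] → cuts [41, 66, 76, 102, 116, 134]

Pooled cuts: [1, 32, 41, 49, 55, 59, 66, 76, 79, 102, 116, 126, 134, 143, 150, 154, 167, 171, 179, 191, 206, 216]

Fragment lengths:
  [0,1): 1 bp
  [1,32): 31 bp
  [32,41): 9 bp
  [41,49): 8 bp
  [49,55): 6 bp
  [55,59): 4 bp
  [59,66): 7 bp
  [66,76): 10 bp
  [76,79): 3 bp
  [79,102): 23 bp
  [102,116): 14 bp
  [116,126): 10 bp
  [126,134): 8 bp
  [134,143): 9 bp
  [143,150): 7 bp
  [150,154): 4 bp
  [154,167): 13 bp
  [167,171): 4 bp
  [171,179): 8 bp
  [179,191): 12 bp
  [191,206): 15 bp
  [206,216): 10 bp
  [216,220): 4 bp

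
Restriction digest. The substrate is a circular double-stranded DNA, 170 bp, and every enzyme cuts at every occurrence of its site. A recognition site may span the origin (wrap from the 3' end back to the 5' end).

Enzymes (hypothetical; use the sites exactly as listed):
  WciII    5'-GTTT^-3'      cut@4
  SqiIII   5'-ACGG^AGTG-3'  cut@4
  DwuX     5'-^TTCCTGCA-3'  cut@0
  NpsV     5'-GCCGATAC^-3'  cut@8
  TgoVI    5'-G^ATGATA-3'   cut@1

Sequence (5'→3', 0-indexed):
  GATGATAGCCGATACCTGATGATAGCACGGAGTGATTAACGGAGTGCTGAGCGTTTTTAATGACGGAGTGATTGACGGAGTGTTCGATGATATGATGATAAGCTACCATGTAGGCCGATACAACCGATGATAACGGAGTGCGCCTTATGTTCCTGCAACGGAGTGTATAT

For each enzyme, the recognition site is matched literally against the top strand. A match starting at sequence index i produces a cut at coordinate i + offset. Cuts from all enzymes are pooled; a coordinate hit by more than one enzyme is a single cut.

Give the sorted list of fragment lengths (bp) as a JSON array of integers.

[3,5,8,8,10,10,10,12,12,12,12,13,14,14,27]

Site scan:
  WciII (GTTT, off=4): starts [52] → cuts [56]
  SqiIII (ACGGAGTG, off=4): starts [26, 38, 62, 74, 132, 157] → cuts [30, 42, 66, 78, 136, 161]
  DwuX (TTCCTGCA, off=0): starts [149] → cuts [149]
  NpsV (GCCGATAC, off=8): starts [7, 113] → cuts [15, 121]
  TgoVI (GATGATA, off=1): starts [0, 17, 85, 93, 125] → cuts [1, 18, 86, 94, 126]

Pooled cuts: [1, 15, 18, 30, 42, 56, 66, 78, 86, 94, 121, 126, 136, 149, 161]

Fragment lengths:
  1→15: 14 bp
  15→18: 3 bp
  18→30: 12 bp
  30→42: 12 bp
  42→56: 14 bp
  56→66: 10 bp
  66→78: 12 bp
  78→86: 8 bp
  86→94: 8 bp
  94→121: 27 bp
  121→126: 5 bp
  126→136: 10 bp
  136→149: 13 bp
  149→161: 12 bp
  161→1 (wrap): 170-161+1 = 10 bp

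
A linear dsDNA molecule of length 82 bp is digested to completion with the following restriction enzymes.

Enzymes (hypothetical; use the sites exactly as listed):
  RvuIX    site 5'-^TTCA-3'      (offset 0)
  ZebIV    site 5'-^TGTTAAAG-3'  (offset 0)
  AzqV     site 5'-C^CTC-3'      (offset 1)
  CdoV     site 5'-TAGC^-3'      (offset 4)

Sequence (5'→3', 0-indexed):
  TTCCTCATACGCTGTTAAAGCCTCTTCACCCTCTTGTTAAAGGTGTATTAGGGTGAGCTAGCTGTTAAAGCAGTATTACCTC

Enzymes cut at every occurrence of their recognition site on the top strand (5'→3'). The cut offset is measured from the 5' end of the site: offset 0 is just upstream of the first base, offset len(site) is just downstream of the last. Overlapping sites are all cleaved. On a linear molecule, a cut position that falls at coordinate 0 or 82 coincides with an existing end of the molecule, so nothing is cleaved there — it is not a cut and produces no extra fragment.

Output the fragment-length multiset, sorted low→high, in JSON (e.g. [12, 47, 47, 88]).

Per-enzyme occurrences:
  RvuIX (TTCA, off=0): starts [24] → cuts [24]
  ZebIV (TGTTAAAG, off=0): starts [12, 34, 62] → cuts [12, 34, 62]
  AzqV (CCTC, off=1): starts [2, 20, 29, 78] → cuts [3, 21, 30, 79]
  CdoV (TAGC, off=4): starts [58] → cuts [62]

Pooled cuts: [3, 12, 21, 24, 30, 34, 62, 79]

Fragment lengths:
  [0,3): 3 bp
  [3,12): 9 bp
  [12,21): 9 bp
  [21,24): 3 bp
  [24,30): 6 bp
  [30,34): 4 bp
  [34,62): 28 bp
  [62,79): 17 bp
  [79,82): 3 bp

[3,3,3,4,6,9,9,17,28]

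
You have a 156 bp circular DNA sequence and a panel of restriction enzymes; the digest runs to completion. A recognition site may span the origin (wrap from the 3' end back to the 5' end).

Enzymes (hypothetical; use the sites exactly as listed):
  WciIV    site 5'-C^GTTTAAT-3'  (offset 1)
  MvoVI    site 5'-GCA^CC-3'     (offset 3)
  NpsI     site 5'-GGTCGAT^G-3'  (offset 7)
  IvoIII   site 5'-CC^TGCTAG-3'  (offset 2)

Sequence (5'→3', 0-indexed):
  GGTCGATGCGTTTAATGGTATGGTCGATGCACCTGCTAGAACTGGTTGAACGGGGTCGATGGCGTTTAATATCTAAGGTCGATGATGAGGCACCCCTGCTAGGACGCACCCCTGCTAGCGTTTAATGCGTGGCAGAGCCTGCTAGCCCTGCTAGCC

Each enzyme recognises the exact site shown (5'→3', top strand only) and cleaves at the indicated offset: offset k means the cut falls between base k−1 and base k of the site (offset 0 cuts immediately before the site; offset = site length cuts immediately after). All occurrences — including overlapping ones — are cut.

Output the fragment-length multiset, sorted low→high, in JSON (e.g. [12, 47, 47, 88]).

[2,2,3,3,4,4,7,9,9,12,15,19,20,20,27]

Per-enzyme occurrences:
  WciIV (CGTTTAAT, off=1): starts [8, 62, 118] → cuts [9, 63, 119]
  MvoVI (GCACC, off=3): starts [28, 89, 105] → cuts [31, 92, 108]
  NpsI (GGTCGATG, off=7): starts [0, 21, 53, 76] → cuts [7, 28, 60, 83]
  IvoIII (CCTGCTAG, off=2): starts [31, 94, 110, 137, 146] → cuts [33, 96, 112, 139, 148]

All cut coordinates (distinct, sorted): [7, 9, 28, 31, 33, 60, 63, 83, 92, 96, 108, 112, 119, 139, 148]

Fragment lengths:
  7→9: 2 bp
  9→28: 19 bp
  28→31: 3 bp
  31→33: 2 bp
  33→60: 27 bp
  60→63: 3 bp
  63→83: 20 bp
  83→92: 9 bp
  92→96: 4 bp
  96→108: 12 bp
  108→112: 4 bp
  112→119: 7 bp
  119→139: 20 bp
  139→148: 9 bp
  148→7 (wrap): 156-148+7 = 15 bp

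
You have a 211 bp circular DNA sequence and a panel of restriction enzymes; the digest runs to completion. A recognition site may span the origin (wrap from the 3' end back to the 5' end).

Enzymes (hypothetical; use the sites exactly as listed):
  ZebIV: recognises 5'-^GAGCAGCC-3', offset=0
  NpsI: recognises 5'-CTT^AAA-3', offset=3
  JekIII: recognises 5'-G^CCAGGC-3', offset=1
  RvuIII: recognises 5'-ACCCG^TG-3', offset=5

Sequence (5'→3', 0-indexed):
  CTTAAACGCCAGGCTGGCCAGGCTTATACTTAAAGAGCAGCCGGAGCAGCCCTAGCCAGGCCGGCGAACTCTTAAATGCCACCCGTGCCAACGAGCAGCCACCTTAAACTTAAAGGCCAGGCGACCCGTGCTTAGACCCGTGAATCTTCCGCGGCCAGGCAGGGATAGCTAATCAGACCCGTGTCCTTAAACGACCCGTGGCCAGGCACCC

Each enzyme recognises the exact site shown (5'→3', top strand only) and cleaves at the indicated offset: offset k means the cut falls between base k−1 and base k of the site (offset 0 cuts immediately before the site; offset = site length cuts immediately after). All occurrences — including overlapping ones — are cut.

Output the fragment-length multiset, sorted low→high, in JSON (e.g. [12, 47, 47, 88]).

Per-enzyme occurrences:
  ZebIV (GAGCAGCC, off=0): starts [34, 43, 92] → cuts [34, 43, 92]
  NpsI (CTTAAA, off=3): starts [0, 28, 70, 102, 108, 185] → cuts [3, 31, 73, 105, 111, 188]
  JekIII (GCCAGGC, off=1): starts [7, 16, 54, 115, 153, 200] → cuts [8, 17, 55, 116, 154, 201]
  RvuIII (ACCCGTG, off=5): starts [80, 123, 135, 176, 193] → cuts [85, 128, 140, 181, 198]

Pooled cuts: [3, 8, 17, 31, 34, 43, 55, 73, 85, 92, 105, 111, 116, 128, 140, 154, 181, 188, 198, 201]

Fragment lengths:
  3→8: 5 bp
  8→17: 9 bp
  17→31: 14 bp
  31→34: 3 bp
  34→43: 9 bp
  43→55: 12 bp
  55→73: 18 bp
  73→85: 12 bp
  85→92: 7 bp
  92→105: 13 bp
  105→111: 6 bp
  111→116: 5 bp
  116→128: 12 bp
  128→140: 12 bp
  140→154: 14 bp
  154→181: 27 bp
  181→188: 7 bp
  188→198: 10 bp
  198→201: 3 bp
  201→3 (wrap): 211-201+3 = 13 bp

[3,3,5,5,6,7,7,9,9,10,12,12,12,12,13,13,14,14,18,27]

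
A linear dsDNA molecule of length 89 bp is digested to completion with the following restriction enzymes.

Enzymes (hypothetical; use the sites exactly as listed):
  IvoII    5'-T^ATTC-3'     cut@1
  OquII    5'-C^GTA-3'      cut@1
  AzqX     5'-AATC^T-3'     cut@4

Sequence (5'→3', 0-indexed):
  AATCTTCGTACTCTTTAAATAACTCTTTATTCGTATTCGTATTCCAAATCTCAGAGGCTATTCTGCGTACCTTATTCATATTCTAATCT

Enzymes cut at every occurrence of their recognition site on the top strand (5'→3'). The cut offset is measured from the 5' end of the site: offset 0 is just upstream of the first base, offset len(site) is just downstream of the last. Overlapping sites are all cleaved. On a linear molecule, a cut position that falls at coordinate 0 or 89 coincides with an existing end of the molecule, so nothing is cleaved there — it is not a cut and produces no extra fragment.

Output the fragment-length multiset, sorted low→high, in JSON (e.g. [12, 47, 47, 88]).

Scan for sites:
  IvoII (TATTC, off=1): starts [27, 33, 39, 58, 72, 78] → cuts [28, 34, 40, 59, 73, 79]
  OquII (CGTA, off=1): starts [6, 31, 37, 65] → cuts [7, 32, 38, 66]
  AzqX (AATCT, off=4): starts [0, 46, 84] → cuts [4, 50, 88]

All cut coordinates (distinct, sorted): [4, 7, 28, 32, 34, 38, 40, 50, 59, 66, 73, 79, 88]

Fragment lengths:
  [0,4): 4 bp
  [4,7): 3 bp
  [7,28): 21 bp
  [28,32): 4 bp
  [32,34): 2 bp
  [34,38): 4 bp
  [38,40): 2 bp
  [40,50): 10 bp
  [50,59): 9 bp
  [59,66): 7 bp
  [66,73): 7 bp
  [73,79): 6 bp
  [79,88): 9 bp
  [88,89): 1 bp

[1,2,2,3,4,4,4,6,7,7,9,9,10,21]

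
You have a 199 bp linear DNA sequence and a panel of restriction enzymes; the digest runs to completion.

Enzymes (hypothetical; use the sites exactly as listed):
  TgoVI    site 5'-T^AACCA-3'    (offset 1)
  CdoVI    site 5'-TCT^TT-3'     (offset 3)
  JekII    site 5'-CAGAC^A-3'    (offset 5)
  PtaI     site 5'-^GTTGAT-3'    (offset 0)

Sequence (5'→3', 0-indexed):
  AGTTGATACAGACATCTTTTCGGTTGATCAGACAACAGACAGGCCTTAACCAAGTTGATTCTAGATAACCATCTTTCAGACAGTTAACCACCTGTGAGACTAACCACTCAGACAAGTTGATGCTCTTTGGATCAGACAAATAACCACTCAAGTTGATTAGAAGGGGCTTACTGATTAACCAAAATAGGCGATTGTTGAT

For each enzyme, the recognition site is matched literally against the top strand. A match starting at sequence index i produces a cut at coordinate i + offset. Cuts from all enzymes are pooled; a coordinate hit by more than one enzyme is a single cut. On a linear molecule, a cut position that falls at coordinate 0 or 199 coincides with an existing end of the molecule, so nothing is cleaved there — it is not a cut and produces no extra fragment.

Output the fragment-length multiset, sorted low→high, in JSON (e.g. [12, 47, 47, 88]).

[1,2,4,4,4,5,6,6,7,7,7,8,10,11,11,11,12,12,13,16,17,25]

Scan for sites:
  TgoVI TAACCA/1: at [46, 65, 84, 100, 140, 175] ⇒ [47, 66, 85, 101, 141, 176]
  CdoVI TCTTT/3: at [14, 71, 123] ⇒ [17, 74, 126]
  JekII CAGACA/5: at [8, 28, 35, 76, 108, 132] ⇒ [13, 33, 40, 81, 113, 137]
  PtaI GTTGAT/0: at [1, 22, 53, 115, 151, 193] ⇒ [1, 22, 53, 115, 151, 193]

Pooled cuts: [1, 13, 17, 22, 33, 40, 47, 53, 66, 74, 81, 85, 101, 113, 115, 126, 137, 141, 151, 176, 193]

Fragment lengths:
  [0,1): 1 bp
  [1,13): 12 bp
  [13,17): 4 bp
  [17,22): 5 bp
  [22,33): 11 bp
  [33,40): 7 bp
  [40,47): 7 bp
  [47,53): 6 bp
  [53,66): 13 bp
  [66,74): 8 bp
  [74,81): 7 bp
  [81,85): 4 bp
  [85,101): 16 bp
  [101,113): 12 bp
  [113,115): 2 bp
  [115,126): 11 bp
  [126,137): 11 bp
  [137,141): 4 bp
  [141,151): 10 bp
  [151,176): 25 bp
  [176,193): 17 bp
  [193,199): 6 bp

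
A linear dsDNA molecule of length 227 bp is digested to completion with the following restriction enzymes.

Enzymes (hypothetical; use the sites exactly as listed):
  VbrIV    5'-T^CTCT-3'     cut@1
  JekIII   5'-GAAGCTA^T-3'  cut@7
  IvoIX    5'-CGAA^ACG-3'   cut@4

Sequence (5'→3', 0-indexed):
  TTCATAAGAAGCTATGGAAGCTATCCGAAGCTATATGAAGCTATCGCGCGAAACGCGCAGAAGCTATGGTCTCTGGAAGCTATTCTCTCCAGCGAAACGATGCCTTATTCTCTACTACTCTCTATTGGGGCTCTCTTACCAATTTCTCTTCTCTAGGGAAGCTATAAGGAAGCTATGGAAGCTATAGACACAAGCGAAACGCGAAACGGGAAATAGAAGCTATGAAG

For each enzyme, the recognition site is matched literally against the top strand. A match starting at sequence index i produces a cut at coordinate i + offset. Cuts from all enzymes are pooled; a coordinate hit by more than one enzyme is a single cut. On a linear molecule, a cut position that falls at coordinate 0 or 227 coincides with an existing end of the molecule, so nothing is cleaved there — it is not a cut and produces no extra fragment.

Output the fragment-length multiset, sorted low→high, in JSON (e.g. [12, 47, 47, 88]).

[2,4,5,5,7,9,9,9,10,10,10,11,12,12,13,13,13,14,14,14,14,17]

Site scan:
  VbrIV TCTCT/1: at [69, 83, 108, 118, 131, 144, 149] ⇒ [70, 84, 109, 119, 132, 145, 150]
  JekIII GAAGCTAT/7: at [7, 16, 26, 36, 59, 75, 157, 168, 177, 215] ⇒ [14, 23, 33, 43, 66, 82, 164, 175, 184, 222]
  IvoIX CGAAACG/4: at [48, 92, 194, 201] ⇒ [52, 96, 198, 205]

All cut coordinates (distinct, sorted): [14, 23, 33, 43, 52, 66, 70, 82, 84, 96, 109, 119, 132, 145, 150, 164, 175, 184, 198, 205, 222]

Fragment lengths:
  [0,14): 14 bp
  [14,23): 9 bp
  [23,33): 10 bp
  [33,43): 10 bp
  [43,52): 9 bp
  [52,66): 14 bp
  [66,70): 4 bp
  [70,82): 12 bp
  [82,84): 2 bp
  [84,96): 12 bp
  [96,109): 13 bp
  [109,119): 10 bp
  [119,132): 13 bp
  [132,145): 13 bp
  [145,150): 5 bp
  [150,164): 14 bp
  [164,175): 11 bp
  [175,184): 9 bp
  [184,198): 14 bp
  [198,205): 7 bp
  [205,222): 17 bp
  [222,227): 5 bp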